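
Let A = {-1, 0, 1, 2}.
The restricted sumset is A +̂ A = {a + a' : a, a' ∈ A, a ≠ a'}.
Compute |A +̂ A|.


Restricted sumset: A +̂ A = {a + a' : a ∈ A, a' ∈ A, a ≠ a'}.
Equivalently, take A + A and drop any sum 2a that is achievable ONLY as a + a for a ∈ A (i.e. sums representable only with equal summands).
Enumerate pairs (a, a') with a < a' (symmetric, so each unordered pair gives one sum; this covers all a ≠ a'):
  -1 + 0 = -1
  -1 + 1 = 0
  -1 + 2 = 1
  0 + 1 = 1
  0 + 2 = 2
  1 + 2 = 3
Collected distinct sums: {-1, 0, 1, 2, 3}
|A +̂ A| = 5
(Reference bound: |A +̂ A| ≥ 2|A| - 3 for |A| ≥ 2, with |A| = 4 giving ≥ 5.)

|A +̂ A| = 5


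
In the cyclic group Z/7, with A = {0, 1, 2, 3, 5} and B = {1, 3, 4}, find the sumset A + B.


Work in Z/7Z: reduce every sum a + b modulo 7.
Enumerate all 15 pairs:
a = 0: 0+1=1, 0+3=3, 0+4=4
a = 1: 1+1=2, 1+3=4, 1+4=5
a = 2: 2+1=3, 2+3=5, 2+4=6
a = 3: 3+1=4, 3+3=6, 3+4=0
a = 5: 5+1=6, 5+3=1, 5+4=2
Distinct residues collected: {0, 1, 2, 3, 4, 5, 6}
|A + B| = 7 (out of 7 total residues).

A + B = {0, 1, 2, 3, 4, 5, 6}


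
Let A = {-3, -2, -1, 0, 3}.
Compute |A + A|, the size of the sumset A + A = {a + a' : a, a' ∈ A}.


A + A = {a + a' : a, a' ∈ A}; |A| = 5.
General bounds: 2|A| - 1 ≤ |A + A| ≤ |A|(|A|+1)/2, i.e. 9 ≤ |A + A| ≤ 15.
Lower bound 2|A|-1 is attained iff A is an arithmetic progression.
Enumerate sums a + a' for a ≤ a' (symmetric, so this suffices):
a = -3: -3+-3=-6, -3+-2=-5, -3+-1=-4, -3+0=-3, -3+3=0
a = -2: -2+-2=-4, -2+-1=-3, -2+0=-2, -2+3=1
a = -1: -1+-1=-2, -1+0=-1, -1+3=2
a = 0: 0+0=0, 0+3=3
a = 3: 3+3=6
Distinct sums: {-6, -5, -4, -3, -2, -1, 0, 1, 2, 3, 6}
|A + A| = 11

|A + A| = 11


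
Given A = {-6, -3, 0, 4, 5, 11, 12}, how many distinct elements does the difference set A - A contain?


A - A = {a - a' : a, a' ∈ A}; |A| = 7.
Bounds: 2|A|-1 ≤ |A - A| ≤ |A|² - |A| + 1, i.e. 13 ≤ |A - A| ≤ 43.
Note: 0 ∈ A - A always (from a - a). The set is symmetric: if d ∈ A - A then -d ∈ A - A.
Enumerate nonzero differences d = a - a' with a > a' (then include -d):
Positive differences: {1, 3, 4, 5, 6, 7, 8, 10, 11, 12, 14, 15, 17, 18}
Full difference set: {0} ∪ (positive diffs) ∪ (negative diffs).
|A - A| = 1 + 2·14 = 29 (matches direct enumeration: 29).

|A - A| = 29


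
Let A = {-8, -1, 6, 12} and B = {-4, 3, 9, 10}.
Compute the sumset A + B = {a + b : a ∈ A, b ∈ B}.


A + B = {a + b : a ∈ A, b ∈ B}.
Enumerate all |A|·|B| = 4·4 = 16 pairs (a, b) and collect distinct sums.
a = -8: -8+-4=-12, -8+3=-5, -8+9=1, -8+10=2
a = -1: -1+-4=-5, -1+3=2, -1+9=8, -1+10=9
a = 6: 6+-4=2, 6+3=9, 6+9=15, 6+10=16
a = 12: 12+-4=8, 12+3=15, 12+9=21, 12+10=22
Collecting distinct sums: A + B = {-12, -5, 1, 2, 8, 9, 15, 16, 21, 22}
|A + B| = 10

A + B = {-12, -5, 1, 2, 8, 9, 15, 16, 21, 22}


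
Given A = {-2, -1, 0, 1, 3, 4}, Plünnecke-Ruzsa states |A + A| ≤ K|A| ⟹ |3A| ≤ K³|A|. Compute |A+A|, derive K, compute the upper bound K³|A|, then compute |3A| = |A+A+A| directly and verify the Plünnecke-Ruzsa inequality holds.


|A| = 6.
Step 1: Compute A + A by enumerating all 36 pairs.
A + A = {-4, -3, -2, -1, 0, 1, 2, 3, 4, 5, 6, 7, 8}, so |A + A| = 13.
Step 2: Doubling constant K = |A + A|/|A| = 13/6 = 13/6 ≈ 2.1667.
Step 3: Plünnecke-Ruzsa gives |3A| ≤ K³·|A| = (2.1667)³ · 6 ≈ 61.0278.
Step 4: Compute 3A = A + A + A directly by enumerating all triples (a,b,c) ∈ A³; |3A| = 19.
Step 5: Check 19 ≤ 61.0278? Yes ✓.

K = 13/6, Plünnecke-Ruzsa bound K³|A| ≈ 61.0278, |3A| = 19, inequality holds.


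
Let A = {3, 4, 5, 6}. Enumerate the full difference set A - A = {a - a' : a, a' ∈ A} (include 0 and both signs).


A - A = {a - a' : a, a' ∈ A}.
Compute a - a' for each ordered pair (a, a'):
a = 3: 3-3=0, 3-4=-1, 3-5=-2, 3-6=-3
a = 4: 4-3=1, 4-4=0, 4-5=-1, 4-6=-2
a = 5: 5-3=2, 5-4=1, 5-5=0, 5-6=-1
a = 6: 6-3=3, 6-4=2, 6-5=1, 6-6=0
Collecting distinct values (and noting 0 appears from a-a):
A - A = {-3, -2, -1, 0, 1, 2, 3}
|A - A| = 7

A - A = {-3, -2, -1, 0, 1, 2, 3}


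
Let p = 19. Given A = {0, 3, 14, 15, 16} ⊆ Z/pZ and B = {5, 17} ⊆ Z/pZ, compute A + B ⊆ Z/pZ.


Work in Z/19Z: reduce every sum a + b modulo 19.
Enumerate all 10 pairs:
a = 0: 0+5=5, 0+17=17
a = 3: 3+5=8, 3+17=1
a = 14: 14+5=0, 14+17=12
a = 15: 15+5=1, 15+17=13
a = 16: 16+5=2, 16+17=14
Distinct residues collected: {0, 1, 2, 5, 8, 12, 13, 14, 17}
|A + B| = 9 (out of 19 total residues).

A + B = {0, 1, 2, 5, 8, 12, 13, 14, 17}


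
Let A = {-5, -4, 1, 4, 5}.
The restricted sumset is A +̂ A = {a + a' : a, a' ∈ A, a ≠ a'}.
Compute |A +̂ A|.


Restricted sumset: A +̂ A = {a + a' : a ∈ A, a' ∈ A, a ≠ a'}.
Equivalently, take A + A and drop any sum 2a that is achievable ONLY as a + a for a ∈ A (i.e. sums representable only with equal summands).
Enumerate pairs (a, a') with a < a' (symmetric, so each unordered pair gives one sum; this covers all a ≠ a'):
  -5 + -4 = -9
  -5 + 1 = -4
  -5 + 4 = -1
  -5 + 5 = 0
  -4 + 1 = -3
  -4 + 4 = 0
  -4 + 5 = 1
  1 + 4 = 5
  1 + 5 = 6
  4 + 5 = 9
Collected distinct sums: {-9, -4, -3, -1, 0, 1, 5, 6, 9}
|A +̂ A| = 9
(Reference bound: |A +̂ A| ≥ 2|A| - 3 for |A| ≥ 2, with |A| = 5 giving ≥ 7.)

|A +̂ A| = 9


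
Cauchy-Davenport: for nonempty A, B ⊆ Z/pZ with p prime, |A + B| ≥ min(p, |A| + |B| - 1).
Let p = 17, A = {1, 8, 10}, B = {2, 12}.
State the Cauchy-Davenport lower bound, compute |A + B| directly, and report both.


Cauchy-Davenport: |A + B| ≥ min(p, |A| + |B| - 1) for A, B nonempty in Z/pZ.
|A| = 3, |B| = 2, p = 17.
CD lower bound = min(17, 3 + 2 - 1) = min(17, 4) = 4.
Compute A + B mod 17 directly:
a = 1: 1+2=3, 1+12=13
a = 8: 8+2=10, 8+12=3
a = 10: 10+2=12, 10+12=5
A + B = {3, 5, 10, 12, 13}, so |A + B| = 5.
Verify: 5 ≥ 4? Yes ✓.

CD lower bound = 4, actual |A + B| = 5.


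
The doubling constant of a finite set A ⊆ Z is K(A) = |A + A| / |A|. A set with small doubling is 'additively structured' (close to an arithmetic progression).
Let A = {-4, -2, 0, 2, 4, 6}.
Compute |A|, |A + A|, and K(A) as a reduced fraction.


|A| = 6.
Compute A + A by enumerating all 36 pairs.
A + A = {-8, -6, -4, -2, 0, 2, 4, 6, 8, 10, 12}, so |A + A| = 11.
K = |A + A| / |A| = 11/6 (already in lowest terms) ≈ 1.8333.
Reference: AP of size 6 gives K = 11/6 ≈ 1.8333; a fully generic set of size 6 gives K ≈ 3.5000.

|A| = 6, |A + A| = 11, K = 11/6.


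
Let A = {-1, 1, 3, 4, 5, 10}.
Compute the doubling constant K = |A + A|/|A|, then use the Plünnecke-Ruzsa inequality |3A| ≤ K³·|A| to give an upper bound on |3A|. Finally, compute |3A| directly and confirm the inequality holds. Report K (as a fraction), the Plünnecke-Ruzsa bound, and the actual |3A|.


|A| = 6.
Step 1: Compute A + A by enumerating all 36 pairs.
A + A = {-2, 0, 2, 3, 4, 5, 6, 7, 8, 9, 10, 11, 13, 14, 15, 20}, so |A + A| = 16.
Step 2: Doubling constant K = |A + A|/|A| = 16/6 = 16/6 ≈ 2.6667.
Step 3: Plünnecke-Ruzsa gives |3A| ≤ K³·|A| = (2.6667)³ · 6 ≈ 113.7778.
Step 4: Compute 3A = A + A + A directly by enumerating all triples (a,b,c) ∈ A³; |3A| = 27.
Step 5: Check 27 ≤ 113.7778? Yes ✓.

K = 16/6, Plünnecke-Ruzsa bound K³|A| ≈ 113.7778, |3A| = 27, inequality holds.


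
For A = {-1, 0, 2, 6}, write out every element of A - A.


A - A = {a - a' : a, a' ∈ A}.
Compute a - a' for each ordered pair (a, a'):
a = -1: -1--1=0, -1-0=-1, -1-2=-3, -1-6=-7
a = 0: 0--1=1, 0-0=0, 0-2=-2, 0-6=-6
a = 2: 2--1=3, 2-0=2, 2-2=0, 2-6=-4
a = 6: 6--1=7, 6-0=6, 6-2=4, 6-6=0
Collecting distinct values (and noting 0 appears from a-a):
A - A = {-7, -6, -4, -3, -2, -1, 0, 1, 2, 3, 4, 6, 7}
|A - A| = 13

A - A = {-7, -6, -4, -3, -2, -1, 0, 1, 2, 3, 4, 6, 7}


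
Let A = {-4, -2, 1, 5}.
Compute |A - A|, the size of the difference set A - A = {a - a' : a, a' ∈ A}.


A - A = {a - a' : a, a' ∈ A}; |A| = 4.
Bounds: 2|A|-1 ≤ |A - A| ≤ |A|² - |A| + 1, i.e. 7 ≤ |A - A| ≤ 13.
Note: 0 ∈ A - A always (from a - a). The set is symmetric: if d ∈ A - A then -d ∈ A - A.
Enumerate nonzero differences d = a - a' with a > a' (then include -d):
Positive differences: {2, 3, 4, 5, 7, 9}
Full difference set: {0} ∪ (positive diffs) ∪ (negative diffs).
|A - A| = 1 + 2·6 = 13 (matches direct enumeration: 13).

|A - A| = 13


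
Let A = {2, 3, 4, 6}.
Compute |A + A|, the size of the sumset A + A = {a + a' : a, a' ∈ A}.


A + A = {a + a' : a, a' ∈ A}; |A| = 4.
General bounds: 2|A| - 1 ≤ |A + A| ≤ |A|(|A|+1)/2, i.e. 7 ≤ |A + A| ≤ 10.
Lower bound 2|A|-1 is attained iff A is an arithmetic progression.
Enumerate sums a + a' for a ≤ a' (symmetric, so this suffices):
a = 2: 2+2=4, 2+3=5, 2+4=6, 2+6=8
a = 3: 3+3=6, 3+4=7, 3+6=9
a = 4: 4+4=8, 4+6=10
a = 6: 6+6=12
Distinct sums: {4, 5, 6, 7, 8, 9, 10, 12}
|A + A| = 8

|A + A| = 8


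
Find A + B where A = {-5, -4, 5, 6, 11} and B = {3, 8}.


A + B = {a + b : a ∈ A, b ∈ B}.
Enumerate all |A|·|B| = 5·2 = 10 pairs (a, b) and collect distinct sums.
a = -5: -5+3=-2, -5+8=3
a = -4: -4+3=-1, -4+8=4
a = 5: 5+3=8, 5+8=13
a = 6: 6+3=9, 6+8=14
a = 11: 11+3=14, 11+8=19
Collecting distinct sums: A + B = {-2, -1, 3, 4, 8, 9, 13, 14, 19}
|A + B| = 9

A + B = {-2, -1, 3, 4, 8, 9, 13, 14, 19}


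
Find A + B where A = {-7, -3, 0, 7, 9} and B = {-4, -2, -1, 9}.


A + B = {a + b : a ∈ A, b ∈ B}.
Enumerate all |A|·|B| = 5·4 = 20 pairs (a, b) and collect distinct sums.
a = -7: -7+-4=-11, -7+-2=-9, -7+-1=-8, -7+9=2
a = -3: -3+-4=-7, -3+-2=-5, -3+-1=-4, -3+9=6
a = 0: 0+-4=-4, 0+-2=-2, 0+-1=-1, 0+9=9
a = 7: 7+-4=3, 7+-2=5, 7+-1=6, 7+9=16
a = 9: 9+-4=5, 9+-2=7, 9+-1=8, 9+9=18
Collecting distinct sums: A + B = {-11, -9, -8, -7, -5, -4, -2, -1, 2, 3, 5, 6, 7, 8, 9, 16, 18}
|A + B| = 17

A + B = {-11, -9, -8, -7, -5, -4, -2, -1, 2, 3, 5, 6, 7, 8, 9, 16, 18}


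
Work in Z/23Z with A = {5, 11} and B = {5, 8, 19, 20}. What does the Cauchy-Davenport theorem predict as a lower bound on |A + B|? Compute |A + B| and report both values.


Cauchy-Davenport: |A + B| ≥ min(p, |A| + |B| - 1) for A, B nonempty in Z/pZ.
|A| = 2, |B| = 4, p = 23.
CD lower bound = min(23, 2 + 4 - 1) = min(23, 5) = 5.
Compute A + B mod 23 directly:
a = 5: 5+5=10, 5+8=13, 5+19=1, 5+20=2
a = 11: 11+5=16, 11+8=19, 11+19=7, 11+20=8
A + B = {1, 2, 7, 8, 10, 13, 16, 19}, so |A + B| = 8.
Verify: 8 ≥ 5? Yes ✓.

CD lower bound = 5, actual |A + B| = 8.


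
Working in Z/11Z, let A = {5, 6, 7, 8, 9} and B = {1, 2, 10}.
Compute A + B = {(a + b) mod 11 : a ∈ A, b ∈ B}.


Work in Z/11Z: reduce every sum a + b modulo 11.
Enumerate all 15 pairs:
a = 5: 5+1=6, 5+2=7, 5+10=4
a = 6: 6+1=7, 6+2=8, 6+10=5
a = 7: 7+1=8, 7+2=9, 7+10=6
a = 8: 8+1=9, 8+2=10, 8+10=7
a = 9: 9+1=10, 9+2=0, 9+10=8
Distinct residues collected: {0, 4, 5, 6, 7, 8, 9, 10}
|A + B| = 8 (out of 11 total residues).

A + B = {0, 4, 5, 6, 7, 8, 9, 10}


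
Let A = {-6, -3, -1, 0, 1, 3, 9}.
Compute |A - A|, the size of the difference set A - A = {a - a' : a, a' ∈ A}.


A - A = {a - a' : a, a' ∈ A}; |A| = 7.
Bounds: 2|A|-1 ≤ |A - A| ≤ |A|² - |A| + 1, i.e. 13 ≤ |A - A| ≤ 43.
Note: 0 ∈ A - A always (from a - a). The set is symmetric: if d ∈ A - A then -d ∈ A - A.
Enumerate nonzero differences d = a - a' with a > a' (then include -d):
Positive differences: {1, 2, 3, 4, 5, 6, 7, 8, 9, 10, 12, 15}
Full difference set: {0} ∪ (positive diffs) ∪ (negative diffs).
|A - A| = 1 + 2·12 = 25 (matches direct enumeration: 25).

|A - A| = 25


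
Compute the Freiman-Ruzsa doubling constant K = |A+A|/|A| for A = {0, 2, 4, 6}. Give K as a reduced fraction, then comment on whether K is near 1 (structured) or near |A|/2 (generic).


|A| = 4.
Compute A + A by enumerating all 16 pairs.
A + A = {0, 2, 4, 6, 8, 10, 12}, so |A + A| = 7.
K = |A + A| / |A| = 7/4 (already in lowest terms) ≈ 1.7500.
Reference: AP of size 4 gives K = 7/4 ≈ 1.7500; a fully generic set of size 4 gives K ≈ 2.5000.

|A| = 4, |A + A| = 7, K = 7/4.


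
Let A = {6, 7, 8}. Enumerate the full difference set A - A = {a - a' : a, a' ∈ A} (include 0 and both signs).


A - A = {a - a' : a, a' ∈ A}.
Compute a - a' for each ordered pair (a, a'):
a = 6: 6-6=0, 6-7=-1, 6-8=-2
a = 7: 7-6=1, 7-7=0, 7-8=-1
a = 8: 8-6=2, 8-7=1, 8-8=0
Collecting distinct values (and noting 0 appears from a-a):
A - A = {-2, -1, 0, 1, 2}
|A - A| = 5

A - A = {-2, -1, 0, 1, 2}


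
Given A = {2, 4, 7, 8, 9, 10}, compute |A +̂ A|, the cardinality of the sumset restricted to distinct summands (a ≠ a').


Restricted sumset: A +̂ A = {a + a' : a ∈ A, a' ∈ A, a ≠ a'}.
Equivalently, take A + A and drop any sum 2a that is achievable ONLY as a + a for a ∈ A (i.e. sums representable only with equal summands).
Enumerate pairs (a, a') with a < a' (symmetric, so each unordered pair gives one sum; this covers all a ≠ a'):
  2 + 4 = 6
  2 + 7 = 9
  2 + 8 = 10
  2 + 9 = 11
  2 + 10 = 12
  4 + 7 = 11
  4 + 8 = 12
  4 + 9 = 13
  4 + 10 = 14
  7 + 8 = 15
  7 + 9 = 16
  7 + 10 = 17
  8 + 9 = 17
  8 + 10 = 18
  9 + 10 = 19
Collected distinct sums: {6, 9, 10, 11, 12, 13, 14, 15, 16, 17, 18, 19}
|A +̂ A| = 12
(Reference bound: |A +̂ A| ≥ 2|A| - 3 for |A| ≥ 2, with |A| = 6 giving ≥ 9.)

|A +̂ A| = 12


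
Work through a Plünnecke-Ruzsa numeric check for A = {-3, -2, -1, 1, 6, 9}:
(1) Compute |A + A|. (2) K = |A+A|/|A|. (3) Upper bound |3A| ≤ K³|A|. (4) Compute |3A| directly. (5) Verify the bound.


|A| = 6.
Step 1: Compute A + A by enumerating all 36 pairs.
A + A = {-6, -5, -4, -3, -2, -1, 0, 2, 3, 4, 5, 6, 7, 8, 10, 12, 15, 18}, so |A + A| = 18.
Step 2: Doubling constant K = |A + A|/|A| = 18/6 = 18/6 ≈ 3.0000.
Step 3: Plünnecke-Ruzsa gives |3A| ≤ K³·|A| = (3.0000)³ · 6 ≈ 162.0000.
Step 4: Compute 3A = A + A + A directly by enumerating all triples (a,b,c) ∈ A³; |3A| = 32.
Step 5: Check 32 ≤ 162.0000? Yes ✓.

K = 18/6, Plünnecke-Ruzsa bound K³|A| ≈ 162.0000, |3A| = 32, inequality holds.


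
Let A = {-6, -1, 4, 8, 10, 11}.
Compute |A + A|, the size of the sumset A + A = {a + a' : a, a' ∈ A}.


A + A = {a + a' : a, a' ∈ A}; |A| = 6.
General bounds: 2|A| - 1 ≤ |A + A| ≤ |A|(|A|+1)/2, i.e. 11 ≤ |A + A| ≤ 21.
Lower bound 2|A|-1 is attained iff A is an arithmetic progression.
Enumerate sums a + a' for a ≤ a' (symmetric, so this suffices):
a = -6: -6+-6=-12, -6+-1=-7, -6+4=-2, -6+8=2, -6+10=4, -6+11=5
a = -1: -1+-1=-2, -1+4=3, -1+8=7, -1+10=9, -1+11=10
a = 4: 4+4=8, 4+8=12, 4+10=14, 4+11=15
a = 8: 8+8=16, 8+10=18, 8+11=19
a = 10: 10+10=20, 10+11=21
a = 11: 11+11=22
Distinct sums: {-12, -7, -2, 2, 3, 4, 5, 7, 8, 9, 10, 12, 14, 15, 16, 18, 19, 20, 21, 22}
|A + A| = 20

|A + A| = 20


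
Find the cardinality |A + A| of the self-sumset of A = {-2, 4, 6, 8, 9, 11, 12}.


A + A = {a + a' : a, a' ∈ A}; |A| = 7.
General bounds: 2|A| - 1 ≤ |A + A| ≤ |A|(|A|+1)/2, i.e. 13 ≤ |A + A| ≤ 28.
Lower bound 2|A|-1 is attained iff A is an arithmetic progression.
Enumerate sums a + a' for a ≤ a' (symmetric, so this suffices):
a = -2: -2+-2=-4, -2+4=2, -2+6=4, -2+8=6, -2+9=7, -2+11=9, -2+12=10
a = 4: 4+4=8, 4+6=10, 4+8=12, 4+9=13, 4+11=15, 4+12=16
a = 6: 6+6=12, 6+8=14, 6+9=15, 6+11=17, 6+12=18
a = 8: 8+8=16, 8+9=17, 8+11=19, 8+12=20
a = 9: 9+9=18, 9+11=20, 9+12=21
a = 11: 11+11=22, 11+12=23
a = 12: 12+12=24
Distinct sums: {-4, 2, 4, 6, 7, 8, 9, 10, 12, 13, 14, 15, 16, 17, 18, 19, 20, 21, 22, 23, 24}
|A + A| = 21

|A + A| = 21


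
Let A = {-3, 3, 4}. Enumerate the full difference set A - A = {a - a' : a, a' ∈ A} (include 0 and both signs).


A - A = {a - a' : a, a' ∈ A}.
Compute a - a' for each ordered pair (a, a'):
a = -3: -3--3=0, -3-3=-6, -3-4=-7
a = 3: 3--3=6, 3-3=0, 3-4=-1
a = 4: 4--3=7, 4-3=1, 4-4=0
Collecting distinct values (and noting 0 appears from a-a):
A - A = {-7, -6, -1, 0, 1, 6, 7}
|A - A| = 7

A - A = {-7, -6, -1, 0, 1, 6, 7}


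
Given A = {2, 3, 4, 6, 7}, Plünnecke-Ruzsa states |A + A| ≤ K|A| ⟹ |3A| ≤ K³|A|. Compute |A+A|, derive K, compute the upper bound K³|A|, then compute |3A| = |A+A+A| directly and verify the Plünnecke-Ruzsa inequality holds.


|A| = 5.
Step 1: Compute A + A by enumerating all 25 pairs.
A + A = {4, 5, 6, 7, 8, 9, 10, 11, 12, 13, 14}, so |A + A| = 11.
Step 2: Doubling constant K = |A + A|/|A| = 11/5 = 11/5 ≈ 2.2000.
Step 3: Plünnecke-Ruzsa gives |3A| ≤ K³·|A| = (2.2000)³ · 5 ≈ 53.2400.
Step 4: Compute 3A = A + A + A directly by enumerating all triples (a,b,c) ∈ A³; |3A| = 16.
Step 5: Check 16 ≤ 53.2400? Yes ✓.

K = 11/5, Plünnecke-Ruzsa bound K³|A| ≈ 53.2400, |3A| = 16, inequality holds.


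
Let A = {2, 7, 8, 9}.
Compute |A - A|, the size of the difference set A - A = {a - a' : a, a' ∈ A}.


A - A = {a - a' : a, a' ∈ A}; |A| = 4.
Bounds: 2|A|-1 ≤ |A - A| ≤ |A|² - |A| + 1, i.e. 7 ≤ |A - A| ≤ 13.
Note: 0 ∈ A - A always (from a - a). The set is symmetric: if d ∈ A - A then -d ∈ A - A.
Enumerate nonzero differences d = a - a' with a > a' (then include -d):
Positive differences: {1, 2, 5, 6, 7}
Full difference set: {0} ∪ (positive diffs) ∪ (negative diffs).
|A - A| = 1 + 2·5 = 11 (matches direct enumeration: 11).

|A - A| = 11


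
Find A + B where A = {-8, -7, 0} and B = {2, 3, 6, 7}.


A + B = {a + b : a ∈ A, b ∈ B}.
Enumerate all |A|·|B| = 3·4 = 12 pairs (a, b) and collect distinct sums.
a = -8: -8+2=-6, -8+3=-5, -8+6=-2, -8+7=-1
a = -7: -7+2=-5, -7+3=-4, -7+6=-1, -7+7=0
a = 0: 0+2=2, 0+3=3, 0+6=6, 0+7=7
Collecting distinct sums: A + B = {-6, -5, -4, -2, -1, 0, 2, 3, 6, 7}
|A + B| = 10

A + B = {-6, -5, -4, -2, -1, 0, 2, 3, 6, 7}


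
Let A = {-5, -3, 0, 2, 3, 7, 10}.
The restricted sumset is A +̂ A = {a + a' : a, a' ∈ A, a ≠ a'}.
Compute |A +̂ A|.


Restricted sumset: A +̂ A = {a + a' : a ∈ A, a' ∈ A, a ≠ a'}.
Equivalently, take A + A and drop any sum 2a that is achievable ONLY as a + a for a ∈ A (i.e. sums representable only with equal summands).
Enumerate pairs (a, a') with a < a' (symmetric, so each unordered pair gives one sum; this covers all a ≠ a'):
  -5 + -3 = -8
  -5 + 0 = -5
  -5 + 2 = -3
  -5 + 3 = -2
  -5 + 7 = 2
  -5 + 10 = 5
  -3 + 0 = -3
  -3 + 2 = -1
  -3 + 3 = 0
  -3 + 7 = 4
  -3 + 10 = 7
  0 + 2 = 2
  0 + 3 = 3
  0 + 7 = 7
  0 + 10 = 10
  2 + 3 = 5
  2 + 7 = 9
  2 + 10 = 12
  3 + 7 = 10
  3 + 10 = 13
  7 + 10 = 17
Collected distinct sums: {-8, -5, -3, -2, -1, 0, 2, 3, 4, 5, 7, 9, 10, 12, 13, 17}
|A +̂ A| = 16
(Reference bound: |A +̂ A| ≥ 2|A| - 3 for |A| ≥ 2, with |A| = 7 giving ≥ 11.)

|A +̂ A| = 16


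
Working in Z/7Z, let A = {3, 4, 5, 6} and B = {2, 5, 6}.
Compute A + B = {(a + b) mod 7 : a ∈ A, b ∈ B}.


Work in Z/7Z: reduce every sum a + b modulo 7.
Enumerate all 12 pairs:
a = 3: 3+2=5, 3+5=1, 3+6=2
a = 4: 4+2=6, 4+5=2, 4+6=3
a = 5: 5+2=0, 5+5=3, 5+6=4
a = 6: 6+2=1, 6+5=4, 6+6=5
Distinct residues collected: {0, 1, 2, 3, 4, 5, 6}
|A + B| = 7 (out of 7 total residues).

A + B = {0, 1, 2, 3, 4, 5, 6}


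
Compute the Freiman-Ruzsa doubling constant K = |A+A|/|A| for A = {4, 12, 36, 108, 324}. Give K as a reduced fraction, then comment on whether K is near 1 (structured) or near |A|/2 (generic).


|A| = 5.
Compute A + A by enumerating all 25 pairs.
A + A = {8, 16, 24, 40, 48, 72, 112, 120, 144, 216, 328, 336, 360, 432, 648}, so |A + A| = 15.
K = |A + A| / |A| = 15/5 = 3/1 ≈ 3.0000.
Reference: AP of size 5 gives K = 9/5 ≈ 1.8000; a fully generic set of size 5 gives K ≈ 3.0000.

|A| = 5, |A + A| = 15, K = 15/5 = 3/1.


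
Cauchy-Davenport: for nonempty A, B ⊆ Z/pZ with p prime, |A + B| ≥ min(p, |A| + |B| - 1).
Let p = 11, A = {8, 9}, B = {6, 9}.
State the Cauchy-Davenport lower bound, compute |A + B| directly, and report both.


Cauchy-Davenport: |A + B| ≥ min(p, |A| + |B| - 1) for A, B nonempty in Z/pZ.
|A| = 2, |B| = 2, p = 11.
CD lower bound = min(11, 2 + 2 - 1) = min(11, 3) = 3.
Compute A + B mod 11 directly:
a = 8: 8+6=3, 8+9=6
a = 9: 9+6=4, 9+9=7
A + B = {3, 4, 6, 7}, so |A + B| = 4.
Verify: 4 ≥ 3? Yes ✓.

CD lower bound = 3, actual |A + B| = 4.


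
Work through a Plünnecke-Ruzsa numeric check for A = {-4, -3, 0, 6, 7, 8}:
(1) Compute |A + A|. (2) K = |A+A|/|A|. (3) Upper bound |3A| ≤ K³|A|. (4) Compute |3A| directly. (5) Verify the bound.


|A| = 6.
Step 1: Compute A + A by enumerating all 36 pairs.
A + A = {-8, -7, -6, -4, -3, 0, 2, 3, 4, 5, 6, 7, 8, 12, 13, 14, 15, 16}, so |A + A| = 18.
Step 2: Doubling constant K = |A + A|/|A| = 18/6 = 18/6 ≈ 3.0000.
Step 3: Plünnecke-Ruzsa gives |3A| ≤ K³·|A| = (3.0000)³ · 6 ≈ 162.0000.
Step 4: Compute 3A = A + A + A directly by enumerating all triples (a,b,c) ∈ A³; |3A| = 35.
Step 5: Check 35 ≤ 162.0000? Yes ✓.

K = 18/6, Plünnecke-Ruzsa bound K³|A| ≈ 162.0000, |3A| = 35, inequality holds.


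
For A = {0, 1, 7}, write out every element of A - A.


A - A = {a - a' : a, a' ∈ A}.
Compute a - a' for each ordered pair (a, a'):
a = 0: 0-0=0, 0-1=-1, 0-7=-7
a = 1: 1-0=1, 1-1=0, 1-7=-6
a = 7: 7-0=7, 7-1=6, 7-7=0
Collecting distinct values (and noting 0 appears from a-a):
A - A = {-7, -6, -1, 0, 1, 6, 7}
|A - A| = 7

A - A = {-7, -6, -1, 0, 1, 6, 7}


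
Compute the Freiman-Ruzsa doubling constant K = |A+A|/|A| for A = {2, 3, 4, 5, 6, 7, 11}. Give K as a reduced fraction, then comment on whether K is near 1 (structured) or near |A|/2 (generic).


|A| = 7.
Compute A + A by enumerating all 49 pairs.
A + A = {4, 5, 6, 7, 8, 9, 10, 11, 12, 13, 14, 15, 16, 17, 18, 22}, so |A + A| = 16.
K = |A + A| / |A| = 16/7 (already in lowest terms) ≈ 2.2857.
Reference: AP of size 7 gives K = 13/7 ≈ 1.8571; a fully generic set of size 7 gives K ≈ 4.0000.

|A| = 7, |A + A| = 16, K = 16/7.


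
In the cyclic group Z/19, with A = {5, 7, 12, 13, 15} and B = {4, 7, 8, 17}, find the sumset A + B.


Work in Z/19Z: reduce every sum a + b modulo 19.
Enumerate all 20 pairs:
a = 5: 5+4=9, 5+7=12, 5+8=13, 5+17=3
a = 7: 7+4=11, 7+7=14, 7+8=15, 7+17=5
a = 12: 12+4=16, 12+7=0, 12+8=1, 12+17=10
a = 13: 13+4=17, 13+7=1, 13+8=2, 13+17=11
a = 15: 15+4=0, 15+7=3, 15+8=4, 15+17=13
Distinct residues collected: {0, 1, 2, 3, 4, 5, 9, 10, 11, 12, 13, 14, 15, 16, 17}
|A + B| = 15 (out of 19 total residues).

A + B = {0, 1, 2, 3, 4, 5, 9, 10, 11, 12, 13, 14, 15, 16, 17}


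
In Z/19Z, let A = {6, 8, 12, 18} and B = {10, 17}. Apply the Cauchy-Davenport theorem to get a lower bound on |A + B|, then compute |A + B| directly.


Cauchy-Davenport: |A + B| ≥ min(p, |A| + |B| - 1) for A, B nonempty in Z/pZ.
|A| = 4, |B| = 2, p = 19.
CD lower bound = min(19, 4 + 2 - 1) = min(19, 5) = 5.
Compute A + B mod 19 directly:
a = 6: 6+10=16, 6+17=4
a = 8: 8+10=18, 8+17=6
a = 12: 12+10=3, 12+17=10
a = 18: 18+10=9, 18+17=16
A + B = {3, 4, 6, 9, 10, 16, 18}, so |A + B| = 7.
Verify: 7 ≥ 5? Yes ✓.

CD lower bound = 5, actual |A + B| = 7.


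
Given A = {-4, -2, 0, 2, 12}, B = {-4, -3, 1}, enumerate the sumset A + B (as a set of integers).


A + B = {a + b : a ∈ A, b ∈ B}.
Enumerate all |A|·|B| = 5·3 = 15 pairs (a, b) and collect distinct sums.
a = -4: -4+-4=-8, -4+-3=-7, -4+1=-3
a = -2: -2+-4=-6, -2+-3=-5, -2+1=-1
a = 0: 0+-4=-4, 0+-3=-3, 0+1=1
a = 2: 2+-4=-2, 2+-3=-1, 2+1=3
a = 12: 12+-4=8, 12+-3=9, 12+1=13
Collecting distinct sums: A + B = {-8, -7, -6, -5, -4, -3, -2, -1, 1, 3, 8, 9, 13}
|A + B| = 13

A + B = {-8, -7, -6, -5, -4, -3, -2, -1, 1, 3, 8, 9, 13}


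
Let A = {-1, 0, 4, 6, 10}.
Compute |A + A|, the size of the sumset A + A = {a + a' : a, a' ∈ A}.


A + A = {a + a' : a, a' ∈ A}; |A| = 5.
General bounds: 2|A| - 1 ≤ |A + A| ≤ |A|(|A|+1)/2, i.e. 9 ≤ |A + A| ≤ 15.
Lower bound 2|A|-1 is attained iff A is an arithmetic progression.
Enumerate sums a + a' for a ≤ a' (symmetric, so this suffices):
a = -1: -1+-1=-2, -1+0=-1, -1+4=3, -1+6=5, -1+10=9
a = 0: 0+0=0, 0+4=4, 0+6=6, 0+10=10
a = 4: 4+4=8, 4+6=10, 4+10=14
a = 6: 6+6=12, 6+10=16
a = 10: 10+10=20
Distinct sums: {-2, -1, 0, 3, 4, 5, 6, 8, 9, 10, 12, 14, 16, 20}
|A + A| = 14

|A + A| = 14


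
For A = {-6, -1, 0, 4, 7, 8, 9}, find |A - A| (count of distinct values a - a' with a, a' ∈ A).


A - A = {a - a' : a, a' ∈ A}; |A| = 7.
Bounds: 2|A|-1 ≤ |A - A| ≤ |A|² - |A| + 1, i.e. 13 ≤ |A - A| ≤ 43.
Note: 0 ∈ A - A always (from a - a). The set is symmetric: if d ∈ A - A then -d ∈ A - A.
Enumerate nonzero differences d = a - a' with a > a' (then include -d):
Positive differences: {1, 2, 3, 4, 5, 6, 7, 8, 9, 10, 13, 14, 15}
Full difference set: {0} ∪ (positive diffs) ∪ (negative diffs).
|A - A| = 1 + 2·13 = 27 (matches direct enumeration: 27).

|A - A| = 27


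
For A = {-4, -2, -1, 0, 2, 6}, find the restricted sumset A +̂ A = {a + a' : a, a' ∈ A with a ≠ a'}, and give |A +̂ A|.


Restricted sumset: A +̂ A = {a + a' : a ∈ A, a' ∈ A, a ≠ a'}.
Equivalently, take A + A and drop any sum 2a that is achievable ONLY as a + a for a ∈ A (i.e. sums representable only with equal summands).
Enumerate pairs (a, a') with a < a' (symmetric, so each unordered pair gives one sum; this covers all a ≠ a'):
  -4 + -2 = -6
  -4 + -1 = -5
  -4 + 0 = -4
  -4 + 2 = -2
  -4 + 6 = 2
  -2 + -1 = -3
  -2 + 0 = -2
  -2 + 2 = 0
  -2 + 6 = 4
  -1 + 0 = -1
  -1 + 2 = 1
  -1 + 6 = 5
  0 + 2 = 2
  0 + 6 = 6
  2 + 6 = 8
Collected distinct sums: {-6, -5, -4, -3, -2, -1, 0, 1, 2, 4, 5, 6, 8}
|A +̂ A| = 13
(Reference bound: |A +̂ A| ≥ 2|A| - 3 for |A| ≥ 2, with |A| = 6 giving ≥ 9.)

|A +̂ A| = 13


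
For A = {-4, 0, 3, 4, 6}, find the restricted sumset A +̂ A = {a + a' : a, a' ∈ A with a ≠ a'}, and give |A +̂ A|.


Restricted sumset: A +̂ A = {a + a' : a ∈ A, a' ∈ A, a ≠ a'}.
Equivalently, take A + A and drop any sum 2a that is achievable ONLY as a + a for a ∈ A (i.e. sums representable only with equal summands).
Enumerate pairs (a, a') with a < a' (symmetric, so each unordered pair gives one sum; this covers all a ≠ a'):
  -4 + 0 = -4
  -4 + 3 = -1
  -4 + 4 = 0
  -4 + 6 = 2
  0 + 3 = 3
  0 + 4 = 4
  0 + 6 = 6
  3 + 4 = 7
  3 + 6 = 9
  4 + 6 = 10
Collected distinct sums: {-4, -1, 0, 2, 3, 4, 6, 7, 9, 10}
|A +̂ A| = 10
(Reference bound: |A +̂ A| ≥ 2|A| - 3 for |A| ≥ 2, with |A| = 5 giving ≥ 7.)

|A +̂ A| = 10


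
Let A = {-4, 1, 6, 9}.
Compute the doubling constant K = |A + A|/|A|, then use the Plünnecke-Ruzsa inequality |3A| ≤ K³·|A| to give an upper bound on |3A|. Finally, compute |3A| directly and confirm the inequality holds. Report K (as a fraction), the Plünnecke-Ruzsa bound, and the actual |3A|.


|A| = 4.
Step 1: Compute A + A by enumerating all 16 pairs.
A + A = {-8, -3, 2, 5, 7, 10, 12, 15, 18}, so |A + A| = 9.
Step 2: Doubling constant K = |A + A|/|A| = 9/4 = 9/4 ≈ 2.2500.
Step 3: Plünnecke-Ruzsa gives |3A| ≤ K³·|A| = (2.2500)³ · 4 ≈ 45.5625.
Step 4: Compute 3A = A + A + A directly by enumerating all triples (a,b,c) ∈ A³; |3A| = 16.
Step 5: Check 16 ≤ 45.5625? Yes ✓.

K = 9/4, Plünnecke-Ruzsa bound K³|A| ≈ 45.5625, |3A| = 16, inequality holds.


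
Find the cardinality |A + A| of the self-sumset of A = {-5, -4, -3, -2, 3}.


A + A = {a + a' : a, a' ∈ A}; |A| = 5.
General bounds: 2|A| - 1 ≤ |A + A| ≤ |A|(|A|+1)/2, i.e. 9 ≤ |A + A| ≤ 15.
Lower bound 2|A|-1 is attained iff A is an arithmetic progression.
Enumerate sums a + a' for a ≤ a' (symmetric, so this suffices):
a = -5: -5+-5=-10, -5+-4=-9, -5+-3=-8, -5+-2=-7, -5+3=-2
a = -4: -4+-4=-8, -4+-3=-7, -4+-2=-6, -4+3=-1
a = -3: -3+-3=-6, -3+-2=-5, -3+3=0
a = -2: -2+-2=-4, -2+3=1
a = 3: 3+3=6
Distinct sums: {-10, -9, -8, -7, -6, -5, -4, -2, -1, 0, 1, 6}
|A + A| = 12

|A + A| = 12


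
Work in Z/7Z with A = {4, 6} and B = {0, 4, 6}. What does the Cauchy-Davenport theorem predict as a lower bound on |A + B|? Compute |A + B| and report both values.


Cauchy-Davenport: |A + B| ≥ min(p, |A| + |B| - 1) for A, B nonempty in Z/pZ.
|A| = 2, |B| = 3, p = 7.
CD lower bound = min(7, 2 + 3 - 1) = min(7, 4) = 4.
Compute A + B mod 7 directly:
a = 4: 4+0=4, 4+4=1, 4+6=3
a = 6: 6+0=6, 6+4=3, 6+6=5
A + B = {1, 3, 4, 5, 6}, so |A + B| = 5.
Verify: 5 ≥ 4? Yes ✓.

CD lower bound = 4, actual |A + B| = 5.


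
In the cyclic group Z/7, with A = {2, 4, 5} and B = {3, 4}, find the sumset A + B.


Work in Z/7Z: reduce every sum a + b modulo 7.
Enumerate all 6 pairs:
a = 2: 2+3=5, 2+4=6
a = 4: 4+3=0, 4+4=1
a = 5: 5+3=1, 5+4=2
Distinct residues collected: {0, 1, 2, 5, 6}
|A + B| = 5 (out of 7 total residues).

A + B = {0, 1, 2, 5, 6}


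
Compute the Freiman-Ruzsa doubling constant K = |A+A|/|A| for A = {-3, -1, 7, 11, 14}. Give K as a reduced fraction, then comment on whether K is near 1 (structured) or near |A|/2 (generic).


|A| = 5.
Compute A + A by enumerating all 25 pairs.
A + A = {-6, -4, -2, 4, 6, 8, 10, 11, 13, 14, 18, 21, 22, 25, 28}, so |A + A| = 15.
K = |A + A| / |A| = 15/5 = 3/1 ≈ 3.0000.
Reference: AP of size 5 gives K = 9/5 ≈ 1.8000; a fully generic set of size 5 gives K ≈ 3.0000.

|A| = 5, |A + A| = 15, K = 15/5 = 3/1.


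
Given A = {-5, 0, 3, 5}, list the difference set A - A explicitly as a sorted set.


A - A = {a - a' : a, a' ∈ A}.
Compute a - a' for each ordered pair (a, a'):
a = -5: -5--5=0, -5-0=-5, -5-3=-8, -5-5=-10
a = 0: 0--5=5, 0-0=0, 0-3=-3, 0-5=-5
a = 3: 3--5=8, 3-0=3, 3-3=0, 3-5=-2
a = 5: 5--5=10, 5-0=5, 5-3=2, 5-5=0
Collecting distinct values (and noting 0 appears from a-a):
A - A = {-10, -8, -5, -3, -2, 0, 2, 3, 5, 8, 10}
|A - A| = 11

A - A = {-10, -8, -5, -3, -2, 0, 2, 3, 5, 8, 10}


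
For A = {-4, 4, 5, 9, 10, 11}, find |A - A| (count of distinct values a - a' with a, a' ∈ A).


A - A = {a - a' : a, a' ∈ A}; |A| = 6.
Bounds: 2|A|-1 ≤ |A - A| ≤ |A|² - |A| + 1, i.e. 11 ≤ |A - A| ≤ 31.
Note: 0 ∈ A - A always (from a - a). The set is symmetric: if d ∈ A - A then -d ∈ A - A.
Enumerate nonzero differences d = a - a' with a > a' (then include -d):
Positive differences: {1, 2, 4, 5, 6, 7, 8, 9, 13, 14, 15}
Full difference set: {0} ∪ (positive diffs) ∪ (negative diffs).
|A - A| = 1 + 2·11 = 23 (matches direct enumeration: 23).

|A - A| = 23


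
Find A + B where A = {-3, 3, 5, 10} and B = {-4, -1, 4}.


A + B = {a + b : a ∈ A, b ∈ B}.
Enumerate all |A|·|B| = 4·3 = 12 pairs (a, b) and collect distinct sums.
a = -3: -3+-4=-7, -3+-1=-4, -3+4=1
a = 3: 3+-4=-1, 3+-1=2, 3+4=7
a = 5: 5+-4=1, 5+-1=4, 5+4=9
a = 10: 10+-4=6, 10+-1=9, 10+4=14
Collecting distinct sums: A + B = {-7, -4, -1, 1, 2, 4, 6, 7, 9, 14}
|A + B| = 10

A + B = {-7, -4, -1, 1, 2, 4, 6, 7, 9, 14}


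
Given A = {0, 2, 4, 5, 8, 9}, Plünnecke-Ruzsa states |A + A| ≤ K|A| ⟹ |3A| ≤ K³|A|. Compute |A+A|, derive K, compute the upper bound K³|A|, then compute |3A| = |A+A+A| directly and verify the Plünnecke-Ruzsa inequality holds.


|A| = 6.
Step 1: Compute A + A by enumerating all 36 pairs.
A + A = {0, 2, 4, 5, 6, 7, 8, 9, 10, 11, 12, 13, 14, 16, 17, 18}, so |A + A| = 16.
Step 2: Doubling constant K = |A + A|/|A| = 16/6 = 16/6 ≈ 2.6667.
Step 3: Plünnecke-Ruzsa gives |3A| ≤ K³·|A| = (2.6667)³ · 6 ≈ 113.7778.
Step 4: Compute 3A = A + A + A directly by enumerating all triples (a,b,c) ∈ A³; |3A| = 26.
Step 5: Check 26 ≤ 113.7778? Yes ✓.

K = 16/6, Plünnecke-Ruzsa bound K³|A| ≈ 113.7778, |3A| = 26, inequality holds.


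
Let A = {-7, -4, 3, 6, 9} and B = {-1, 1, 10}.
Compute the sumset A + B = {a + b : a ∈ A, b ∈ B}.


A + B = {a + b : a ∈ A, b ∈ B}.
Enumerate all |A|·|B| = 5·3 = 15 pairs (a, b) and collect distinct sums.
a = -7: -7+-1=-8, -7+1=-6, -7+10=3
a = -4: -4+-1=-5, -4+1=-3, -4+10=6
a = 3: 3+-1=2, 3+1=4, 3+10=13
a = 6: 6+-1=5, 6+1=7, 6+10=16
a = 9: 9+-1=8, 9+1=10, 9+10=19
Collecting distinct sums: A + B = {-8, -6, -5, -3, 2, 3, 4, 5, 6, 7, 8, 10, 13, 16, 19}
|A + B| = 15

A + B = {-8, -6, -5, -3, 2, 3, 4, 5, 6, 7, 8, 10, 13, 16, 19}


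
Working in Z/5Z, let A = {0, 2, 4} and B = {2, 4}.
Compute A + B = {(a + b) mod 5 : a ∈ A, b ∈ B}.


Work in Z/5Z: reduce every sum a + b modulo 5.
Enumerate all 6 pairs:
a = 0: 0+2=2, 0+4=4
a = 2: 2+2=4, 2+4=1
a = 4: 4+2=1, 4+4=3
Distinct residues collected: {1, 2, 3, 4}
|A + B| = 4 (out of 5 total residues).

A + B = {1, 2, 3, 4}


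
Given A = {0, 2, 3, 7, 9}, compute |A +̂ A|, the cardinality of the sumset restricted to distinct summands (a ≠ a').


Restricted sumset: A +̂ A = {a + a' : a ∈ A, a' ∈ A, a ≠ a'}.
Equivalently, take A + A and drop any sum 2a that is achievable ONLY as a + a for a ∈ A (i.e. sums representable only with equal summands).
Enumerate pairs (a, a') with a < a' (symmetric, so each unordered pair gives one sum; this covers all a ≠ a'):
  0 + 2 = 2
  0 + 3 = 3
  0 + 7 = 7
  0 + 9 = 9
  2 + 3 = 5
  2 + 7 = 9
  2 + 9 = 11
  3 + 7 = 10
  3 + 9 = 12
  7 + 9 = 16
Collected distinct sums: {2, 3, 5, 7, 9, 10, 11, 12, 16}
|A +̂ A| = 9
(Reference bound: |A +̂ A| ≥ 2|A| - 3 for |A| ≥ 2, with |A| = 5 giving ≥ 7.)

|A +̂ A| = 9


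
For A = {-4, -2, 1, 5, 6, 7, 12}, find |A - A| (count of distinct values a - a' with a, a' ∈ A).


A - A = {a - a' : a, a' ∈ A}; |A| = 7.
Bounds: 2|A|-1 ≤ |A - A| ≤ |A|² - |A| + 1, i.e. 13 ≤ |A - A| ≤ 43.
Note: 0 ∈ A - A always (from a - a). The set is symmetric: if d ∈ A - A then -d ∈ A - A.
Enumerate nonzero differences d = a - a' with a > a' (then include -d):
Positive differences: {1, 2, 3, 4, 5, 6, 7, 8, 9, 10, 11, 14, 16}
Full difference set: {0} ∪ (positive diffs) ∪ (negative diffs).
|A - A| = 1 + 2·13 = 27 (matches direct enumeration: 27).

|A - A| = 27


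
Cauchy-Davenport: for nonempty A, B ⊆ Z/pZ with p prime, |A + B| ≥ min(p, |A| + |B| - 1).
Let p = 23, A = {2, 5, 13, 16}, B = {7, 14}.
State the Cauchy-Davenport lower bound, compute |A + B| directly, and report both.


Cauchy-Davenport: |A + B| ≥ min(p, |A| + |B| - 1) for A, B nonempty in Z/pZ.
|A| = 4, |B| = 2, p = 23.
CD lower bound = min(23, 4 + 2 - 1) = min(23, 5) = 5.
Compute A + B mod 23 directly:
a = 2: 2+7=9, 2+14=16
a = 5: 5+7=12, 5+14=19
a = 13: 13+7=20, 13+14=4
a = 16: 16+7=0, 16+14=7
A + B = {0, 4, 7, 9, 12, 16, 19, 20}, so |A + B| = 8.
Verify: 8 ≥ 5? Yes ✓.

CD lower bound = 5, actual |A + B| = 8.


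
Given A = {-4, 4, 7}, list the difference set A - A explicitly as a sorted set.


A - A = {a - a' : a, a' ∈ A}.
Compute a - a' for each ordered pair (a, a'):
a = -4: -4--4=0, -4-4=-8, -4-7=-11
a = 4: 4--4=8, 4-4=0, 4-7=-3
a = 7: 7--4=11, 7-4=3, 7-7=0
Collecting distinct values (and noting 0 appears from a-a):
A - A = {-11, -8, -3, 0, 3, 8, 11}
|A - A| = 7

A - A = {-11, -8, -3, 0, 3, 8, 11}


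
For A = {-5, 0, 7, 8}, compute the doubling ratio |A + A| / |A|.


|A| = 4.
Compute A + A by enumerating all 16 pairs.
A + A = {-10, -5, 0, 2, 3, 7, 8, 14, 15, 16}, so |A + A| = 10.
K = |A + A| / |A| = 10/4 = 5/2 ≈ 2.5000.
Reference: AP of size 4 gives K = 7/4 ≈ 1.7500; a fully generic set of size 4 gives K ≈ 2.5000.

|A| = 4, |A + A| = 10, K = 10/4 = 5/2.


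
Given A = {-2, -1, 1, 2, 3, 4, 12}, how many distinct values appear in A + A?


A + A = {a + a' : a, a' ∈ A}; |A| = 7.
General bounds: 2|A| - 1 ≤ |A + A| ≤ |A|(|A|+1)/2, i.e. 13 ≤ |A + A| ≤ 28.
Lower bound 2|A|-1 is attained iff A is an arithmetic progression.
Enumerate sums a + a' for a ≤ a' (symmetric, so this suffices):
a = -2: -2+-2=-4, -2+-1=-3, -2+1=-1, -2+2=0, -2+3=1, -2+4=2, -2+12=10
a = -1: -1+-1=-2, -1+1=0, -1+2=1, -1+3=2, -1+4=3, -1+12=11
a = 1: 1+1=2, 1+2=3, 1+3=4, 1+4=5, 1+12=13
a = 2: 2+2=4, 2+3=5, 2+4=6, 2+12=14
a = 3: 3+3=6, 3+4=7, 3+12=15
a = 4: 4+4=8, 4+12=16
a = 12: 12+12=24
Distinct sums: {-4, -3, -2, -1, 0, 1, 2, 3, 4, 5, 6, 7, 8, 10, 11, 13, 14, 15, 16, 24}
|A + A| = 20

|A + A| = 20


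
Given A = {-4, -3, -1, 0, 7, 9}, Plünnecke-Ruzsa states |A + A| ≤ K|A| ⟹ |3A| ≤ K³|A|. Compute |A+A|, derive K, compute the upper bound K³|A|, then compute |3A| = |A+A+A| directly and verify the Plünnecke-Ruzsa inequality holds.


|A| = 6.
Step 1: Compute A + A by enumerating all 36 pairs.
A + A = {-8, -7, -6, -5, -4, -3, -2, -1, 0, 3, 4, 5, 6, 7, 8, 9, 14, 16, 18}, so |A + A| = 19.
Step 2: Doubling constant K = |A + A|/|A| = 19/6 = 19/6 ≈ 3.1667.
Step 3: Plünnecke-Ruzsa gives |3A| ≤ K³·|A| = (3.1667)³ · 6 ≈ 190.5278.
Step 4: Compute 3A = A + A + A directly by enumerating all triples (a,b,c) ∈ A³; |3A| = 35.
Step 5: Check 35 ≤ 190.5278? Yes ✓.

K = 19/6, Plünnecke-Ruzsa bound K³|A| ≈ 190.5278, |3A| = 35, inequality holds.


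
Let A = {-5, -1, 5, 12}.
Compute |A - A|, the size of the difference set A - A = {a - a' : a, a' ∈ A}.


A - A = {a - a' : a, a' ∈ A}; |A| = 4.
Bounds: 2|A|-1 ≤ |A - A| ≤ |A|² - |A| + 1, i.e. 7 ≤ |A - A| ≤ 13.
Note: 0 ∈ A - A always (from a - a). The set is symmetric: if d ∈ A - A then -d ∈ A - A.
Enumerate nonzero differences d = a - a' with a > a' (then include -d):
Positive differences: {4, 6, 7, 10, 13, 17}
Full difference set: {0} ∪ (positive diffs) ∪ (negative diffs).
|A - A| = 1 + 2·6 = 13 (matches direct enumeration: 13).

|A - A| = 13


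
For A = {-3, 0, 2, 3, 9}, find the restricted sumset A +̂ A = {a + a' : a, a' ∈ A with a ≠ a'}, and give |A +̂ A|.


Restricted sumset: A +̂ A = {a + a' : a ∈ A, a' ∈ A, a ≠ a'}.
Equivalently, take A + A and drop any sum 2a that is achievable ONLY as a + a for a ∈ A (i.e. sums representable only with equal summands).
Enumerate pairs (a, a') with a < a' (symmetric, so each unordered pair gives one sum; this covers all a ≠ a'):
  -3 + 0 = -3
  -3 + 2 = -1
  -3 + 3 = 0
  -3 + 9 = 6
  0 + 2 = 2
  0 + 3 = 3
  0 + 9 = 9
  2 + 3 = 5
  2 + 9 = 11
  3 + 9 = 12
Collected distinct sums: {-3, -1, 0, 2, 3, 5, 6, 9, 11, 12}
|A +̂ A| = 10
(Reference bound: |A +̂ A| ≥ 2|A| - 3 for |A| ≥ 2, with |A| = 5 giving ≥ 7.)

|A +̂ A| = 10


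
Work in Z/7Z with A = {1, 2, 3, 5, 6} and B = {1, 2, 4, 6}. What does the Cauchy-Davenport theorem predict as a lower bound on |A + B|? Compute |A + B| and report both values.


Cauchy-Davenport: |A + B| ≥ min(p, |A| + |B| - 1) for A, B nonempty in Z/pZ.
|A| = 5, |B| = 4, p = 7.
CD lower bound = min(7, 5 + 4 - 1) = min(7, 8) = 7.
Compute A + B mod 7 directly:
a = 1: 1+1=2, 1+2=3, 1+4=5, 1+6=0
a = 2: 2+1=3, 2+2=4, 2+4=6, 2+6=1
a = 3: 3+1=4, 3+2=5, 3+4=0, 3+6=2
a = 5: 5+1=6, 5+2=0, 5+4=2, 5+6=4
a = 6: 6+1=0, 6+2=1, 6+4=3, 6+6=5
A + B = {0, 1, 2, 3, 4, 5, 6}, so |A + B| = 7.
Verify: 7 ≥ 7? Yes ✓.

CD lower bound = 7, actual |A + B| = 7.


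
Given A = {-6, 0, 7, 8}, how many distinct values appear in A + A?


A + A = {a + a' : a, a' ∈ A}; |A| = 4.
General bounds: 2|A| - 1 ≤ |A + A| ≤ |A|(|A|+1)/2, i.e. 7 ≤ |A + A| ≤ 10.
Lower bound 2|A|-1 is attained iff A is an arithmetic progression.
Enumerate sums a + a' for a ≤ a' (symmetric, so this suffices):
a = -6: -6+-6=-12, -6+0=-6, -6+7=1, -6+8=2
a = 0: 0+0=0, 0+7=7, 0+8=8
a = 7: 7+7=14, 7+8=15
a = 8: 8+8=16
Distinct sums: {-12, -6, 0, 1, 2, 7, 8, 14, 15, 16}
|A + A| = 10

|A + A| = 10


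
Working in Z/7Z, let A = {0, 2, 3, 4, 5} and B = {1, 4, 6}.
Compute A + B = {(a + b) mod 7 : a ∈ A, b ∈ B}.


Work in Z/7Z: reduce every sum a + b modulo 7.
Enumerate all 15 pairs:
a = 0: 0+1=1, 0+4=4, 0+6=6
a = 2: 2+1=3, 2+4=6, 2+6=1
a = 3: 3+1=4, 3+4=0, 3+6=2
a = 4: 4+1=5, 4+4=1, 4+6=3
a = 5: 5+1=6, 5+4=2, 5+6=4
Distinct residues collected: {0, 1, 2, 3, 4, 5, 6}
|A + B| = 7 (out of 7 total residues).

A + B = {0, 1, 2, 3, 4, 5, 6}


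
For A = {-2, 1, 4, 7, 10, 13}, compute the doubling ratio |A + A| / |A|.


|A| = 6.
Compute A + A by enumerating all 36 pairs.
A + A = {-4, -1, 2, 5, 8, 11, 14, 17, 20, 23, 26}, so |A + A| = 11.
K = |A + A| / |A| = 11/6 (already in lowest terms) ≈ 1.8333.
Reference: AP of size 6 gives K = 11/6 ≈ 1.8333; a fully generic set of size 6 gives K ≈ 3.5000.

|A| = 6, |A + A| = 11, K = 11/6.


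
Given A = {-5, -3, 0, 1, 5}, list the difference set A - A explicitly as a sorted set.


A - A = {a - a' : a, a' ∈ A}.
Compute a - a' for each ordered pair (a, a'):
a = -5: -5--5=0, -5--3=-2, -5-0=-5, -5-1=-6, -5-5=-10
a = -3: -3--5=2, -3--3=0, -3-0=-3, -3-1=-4, -3-5=-8
a = 0: 0--5=5, 0--3=3, 0-0=0, 0-1=-1, 0-5=-5
a = 1: 1--5=6, 1--3=4, 1-0=1, 1-1=0, 1-5=-4
a = 5: 5--5=10, 5--3=8, 5-0=5, 5-1=4, 5-5=0
Collecting distinct values (and noting 0 appears from a-a):
A - A = {-10, -8, -6, -5, -4, -3, -2, -1, 0, 1, 2, 3, 4, 5, 6, 8, 10}
|A - A| = 17

A - A = {-10, -8, -6, -5, -4, -3, -2, -1, 0, 1, 2, 3, 4, 5, 6, 8, 10}
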